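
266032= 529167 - 263135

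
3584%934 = 782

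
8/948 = 2/237 =0.01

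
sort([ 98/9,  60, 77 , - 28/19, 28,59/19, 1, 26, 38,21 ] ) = [-28/19,1,  59/19,98/9,21,26,28,38,60 , 77] 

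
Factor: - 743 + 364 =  - 379 = - 379^1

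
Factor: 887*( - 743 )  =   - 743^1*887^1 =- 659041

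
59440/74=803 + 9/37= 803.24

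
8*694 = 5552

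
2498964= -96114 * ( - 26)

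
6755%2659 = 1437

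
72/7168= 9/896 = 0.01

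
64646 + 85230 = 149876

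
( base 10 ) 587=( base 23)12c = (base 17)209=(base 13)362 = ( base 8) 1113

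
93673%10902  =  6457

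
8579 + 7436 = 16015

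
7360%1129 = 586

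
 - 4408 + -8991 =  - 13399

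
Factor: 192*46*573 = 5060736= 2^7* 3^2*23^1 * 191^1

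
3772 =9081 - 5309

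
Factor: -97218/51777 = -982/523= - 2^1*491^1*523^( - 1)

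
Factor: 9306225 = 3^3*5^2 * 17^1*811^1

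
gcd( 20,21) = 1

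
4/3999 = 4/3999 = 0.00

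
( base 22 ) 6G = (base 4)2110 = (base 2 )10010100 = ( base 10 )148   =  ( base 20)78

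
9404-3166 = 6238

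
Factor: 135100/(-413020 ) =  - 5^1 * 7^1*107^( - 1) =- 35/107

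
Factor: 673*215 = 144695 = 5^1*43^1*673^1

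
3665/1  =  3665 = 3665.00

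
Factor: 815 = 5^1*163^1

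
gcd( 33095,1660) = 5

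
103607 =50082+53525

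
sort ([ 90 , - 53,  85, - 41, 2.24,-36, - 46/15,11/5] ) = [-53,  -  41,-36 , - 46/15,  11/5,2.24,85,90]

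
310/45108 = 155/22554= 0.01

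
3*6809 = 20427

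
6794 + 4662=11456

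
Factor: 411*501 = 205911 = 3^2*137^1*167^1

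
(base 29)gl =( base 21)122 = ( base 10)485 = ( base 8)745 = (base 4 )13211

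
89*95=8455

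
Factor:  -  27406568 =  - 2^3*7^1*61^1*71^1*113^1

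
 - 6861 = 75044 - 81905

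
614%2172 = 614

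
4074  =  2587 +1487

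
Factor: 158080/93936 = 2^3*3^( - 1)*5^1*13^1*103^(  -  1 ) =520/309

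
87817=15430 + 72387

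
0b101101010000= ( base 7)11305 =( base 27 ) 3Q7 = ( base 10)2896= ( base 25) 4fl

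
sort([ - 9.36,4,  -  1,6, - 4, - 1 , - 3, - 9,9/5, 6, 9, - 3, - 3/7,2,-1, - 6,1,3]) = [ - 9.36 , - 9, - 6, - 4, - 3, - 3, - 1, - 1, - 1, -3/7, 1, 9/5, 2 , 3,4,6,6,9]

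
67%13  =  2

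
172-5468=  - 5296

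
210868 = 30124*7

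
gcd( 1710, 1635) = 15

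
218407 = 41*5327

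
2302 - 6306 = -4004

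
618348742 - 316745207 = 301603535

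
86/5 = 17 + 1/5 = 17.20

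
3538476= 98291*36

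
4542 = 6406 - 1864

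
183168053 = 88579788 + 94588265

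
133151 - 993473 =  - 860322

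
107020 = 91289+15731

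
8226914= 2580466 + 5646448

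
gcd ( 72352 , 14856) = 8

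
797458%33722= 21852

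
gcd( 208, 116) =4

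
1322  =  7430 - 6108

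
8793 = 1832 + 6961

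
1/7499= 1/7499 =0.00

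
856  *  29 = 24824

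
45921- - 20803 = 66724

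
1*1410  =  1410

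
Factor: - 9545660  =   - 2^2*5^1 * 239^1*1997^1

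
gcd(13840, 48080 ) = 80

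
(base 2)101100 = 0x2C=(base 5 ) 134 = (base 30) 1E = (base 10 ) 44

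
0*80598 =0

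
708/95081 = 708/95081 = 0.01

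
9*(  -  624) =-5616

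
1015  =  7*145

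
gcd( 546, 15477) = 21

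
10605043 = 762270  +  9842773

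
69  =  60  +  9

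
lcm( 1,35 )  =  35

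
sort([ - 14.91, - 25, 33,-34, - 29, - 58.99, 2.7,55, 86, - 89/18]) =[ - 58.99,-34,-29, - 25, - 14.91, - 89/18,2.7, 33, 55,86 ]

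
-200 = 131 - 331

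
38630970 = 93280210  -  54649240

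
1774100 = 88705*20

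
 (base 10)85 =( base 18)4D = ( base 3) 10011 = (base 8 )125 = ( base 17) 50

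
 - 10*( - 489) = 4890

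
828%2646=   828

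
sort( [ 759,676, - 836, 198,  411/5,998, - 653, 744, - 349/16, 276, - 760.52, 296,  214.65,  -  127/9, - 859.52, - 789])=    [- 859.52, - 836,-789 , - 760.52,-653, - 349/16 , - 127/9,411/5, 198, 214.65, 276,296, 676,744, 759, 998]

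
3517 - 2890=627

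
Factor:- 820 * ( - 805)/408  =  165025/102 =2^( - 1) * 3^( - 1)*5^2 * 7^1*17^( - 1) * 23^1*41^1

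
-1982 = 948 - 2930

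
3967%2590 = 1377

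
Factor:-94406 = -2^1*13^1 * 3631^1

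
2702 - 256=2446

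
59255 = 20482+38773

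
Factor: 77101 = 77101^1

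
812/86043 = 28/2967 = 0.01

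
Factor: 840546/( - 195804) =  - 2^( - 1)*3^( - 1 )*37^(-1 )*953^1 = - 953/222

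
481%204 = 73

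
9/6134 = 9/6134 = 0.00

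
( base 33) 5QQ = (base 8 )14271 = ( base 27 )8ib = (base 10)6329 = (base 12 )37B5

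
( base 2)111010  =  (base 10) 58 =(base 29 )20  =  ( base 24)2A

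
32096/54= 594  +  10/27 = 594.37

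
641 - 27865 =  - 27224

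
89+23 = 112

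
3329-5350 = -2021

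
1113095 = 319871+793224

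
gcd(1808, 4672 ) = 16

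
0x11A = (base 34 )8a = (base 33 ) 8I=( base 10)282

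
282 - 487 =  -  205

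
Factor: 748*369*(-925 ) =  - 255311100  =  - 2^2*3^2*5^2*11^1*17^1 * 37^1*41^1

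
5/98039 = 5/98039   =  0.00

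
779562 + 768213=1547775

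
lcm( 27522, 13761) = 27522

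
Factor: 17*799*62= 842146 = 2^1 * 17^2*31^1*47^1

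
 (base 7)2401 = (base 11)733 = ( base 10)883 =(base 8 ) 1563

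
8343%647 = 579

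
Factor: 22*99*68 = 148104 = 2^3*3^2*11^2*17^1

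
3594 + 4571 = 8165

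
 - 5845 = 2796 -8641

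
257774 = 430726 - 172952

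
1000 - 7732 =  - 6732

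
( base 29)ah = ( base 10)307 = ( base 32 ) 9j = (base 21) ed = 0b100110011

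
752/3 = 752/3 =250.67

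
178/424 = 89/212 = 0.42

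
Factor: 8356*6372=2^4*3^3  *  59^1*2089^1= 53244432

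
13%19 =13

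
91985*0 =0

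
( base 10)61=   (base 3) 2021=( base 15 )41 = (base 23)2F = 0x3D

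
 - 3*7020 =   -  21060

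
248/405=248/405 = 0.61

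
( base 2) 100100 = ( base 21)1f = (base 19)1H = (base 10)36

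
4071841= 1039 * 3919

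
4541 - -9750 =14291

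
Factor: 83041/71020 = 2^(-2 )*5^( - 1 )*7^1*53^( - 1)*67^ (- 1) * 11863^1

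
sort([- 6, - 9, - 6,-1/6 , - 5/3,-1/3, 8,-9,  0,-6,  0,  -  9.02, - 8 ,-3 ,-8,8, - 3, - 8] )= [  -  9.02, - 9,-9, -8, - 8, - 8, - 6, - 6, - 6, - 3 , - 3,  -  5/3, - 1/3,  -  1/6, 0, 0, 8, 8 ] 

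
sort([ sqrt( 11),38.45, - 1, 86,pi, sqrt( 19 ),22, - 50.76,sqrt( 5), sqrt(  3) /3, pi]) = [ - 50.76, - 1,sqrt ( 3 )/3, sqrt( 5 ), pi , pi, sqrt( 11), sqrt( 19),  22, 38.45,86 ] 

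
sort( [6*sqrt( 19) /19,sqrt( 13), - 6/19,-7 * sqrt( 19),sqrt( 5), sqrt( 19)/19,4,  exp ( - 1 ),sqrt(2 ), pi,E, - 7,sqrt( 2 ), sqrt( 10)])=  [ - 7*sqrt(19), - 7, - 6/19, sqrt( 19) /19 , exp( - 1),6*sqrt( 19)/19, sqrt( 2),  sqrt ( 2) , sqrt(5),  E, pi, sqrt(10) , sqrt( 13),4]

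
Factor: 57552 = 2^4*3^1*11^1 * 109^1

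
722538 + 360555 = 1083093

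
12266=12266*1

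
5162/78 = 2581/39 = 66.18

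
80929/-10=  -8093 + 1/10 =-8092.90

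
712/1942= 356/971 = 0.37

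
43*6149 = 264407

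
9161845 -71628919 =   -  62467074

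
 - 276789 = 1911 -278700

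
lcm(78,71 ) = 5538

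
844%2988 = 844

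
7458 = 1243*6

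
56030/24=2334 + 7/12= 2334.58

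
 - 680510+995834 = 315324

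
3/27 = 1/9=   0.11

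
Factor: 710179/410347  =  7^( - 1)*61^ ( - 1)*739^1  =  739/427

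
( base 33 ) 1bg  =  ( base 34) 196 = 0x5bc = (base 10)1468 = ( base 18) 49a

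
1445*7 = 10115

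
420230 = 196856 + 223374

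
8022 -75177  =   - 67155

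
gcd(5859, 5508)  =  27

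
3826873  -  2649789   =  1177084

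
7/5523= 1/789  =  0.00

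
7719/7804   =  7719/7804 = 0.99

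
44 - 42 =2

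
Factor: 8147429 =167^1*48787^1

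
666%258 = 150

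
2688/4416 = 14/23 = 0.61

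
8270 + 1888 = 10158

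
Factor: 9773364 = 2^2*3^1*814447^1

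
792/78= 132/13 = 10.15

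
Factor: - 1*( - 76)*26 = 1976 = 2^3*13^1*19^1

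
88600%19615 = 10140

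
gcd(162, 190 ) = 2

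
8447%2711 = 314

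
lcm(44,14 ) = 308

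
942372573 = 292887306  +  649485267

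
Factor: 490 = 2^1*5^1*7^2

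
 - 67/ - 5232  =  67/5232   =  0.01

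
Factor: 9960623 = 17^1*585919^1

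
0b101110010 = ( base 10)370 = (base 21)HD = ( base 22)gi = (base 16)172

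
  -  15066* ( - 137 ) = 2064042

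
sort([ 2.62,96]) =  [ 2.62,96 ]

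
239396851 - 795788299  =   - 556391448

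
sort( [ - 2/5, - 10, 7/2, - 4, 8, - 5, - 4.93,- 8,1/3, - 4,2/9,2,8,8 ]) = [ - 10, - 8, - 5 ,-4.93, -4, - 4, - 2/5,2/9 , 1/3,  2,7/2,8,8,8]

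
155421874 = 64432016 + 90989858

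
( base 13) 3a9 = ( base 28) n2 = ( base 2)1010000110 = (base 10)646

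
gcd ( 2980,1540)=20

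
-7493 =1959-9452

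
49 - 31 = 18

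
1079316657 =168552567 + 910764090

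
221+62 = 283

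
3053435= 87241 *35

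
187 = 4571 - 4384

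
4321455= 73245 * 59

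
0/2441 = 0 = 0.00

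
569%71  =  1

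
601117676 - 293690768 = 307426908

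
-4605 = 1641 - 6246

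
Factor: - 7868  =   - 2^2*7^1*281^1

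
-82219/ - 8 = 82219/8 = 10277.38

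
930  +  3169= 4099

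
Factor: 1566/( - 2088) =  - 3/4 = -2^( - 2 )*3^1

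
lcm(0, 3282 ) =0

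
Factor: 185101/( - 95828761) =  - 7^( - 1)*19^(-1)*31^1*853^1 * 102931^( - 1 ) = - 26443/13689823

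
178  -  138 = 40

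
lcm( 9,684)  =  684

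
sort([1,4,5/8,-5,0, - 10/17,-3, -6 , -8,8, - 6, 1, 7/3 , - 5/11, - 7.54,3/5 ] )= [-8, - 7.54,-6,  -  6, - 5,-3 , - 10/17, - 5/11,  0,3/5,5/8,1,  1,7/3,4, 8]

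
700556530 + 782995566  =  1483552096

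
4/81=4/81 = 0.05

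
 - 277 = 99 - 376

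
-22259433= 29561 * (-753)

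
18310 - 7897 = 10413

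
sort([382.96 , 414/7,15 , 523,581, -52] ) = [  -  52, 15, 414/7 , 382.96 , 523,581]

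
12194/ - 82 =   -  6097/41 = - 148.71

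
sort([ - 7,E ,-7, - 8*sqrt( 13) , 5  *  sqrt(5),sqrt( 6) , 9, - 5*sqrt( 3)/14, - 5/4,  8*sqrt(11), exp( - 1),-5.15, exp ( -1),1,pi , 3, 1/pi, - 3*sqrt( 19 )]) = [ - 8*sqrt( 13), - 3*sqrt( 19 ), - 7, - 7, - 5.15, - 5/4,-5*sqrt ( 3)/14,1/pi,exp( - 1 ), exp( - 1) , 1, sqrt(6), E, 3,pi,9,5 * sqrt( 5),8 *sqrt(11 )] 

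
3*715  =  2145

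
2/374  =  1/187= 0.01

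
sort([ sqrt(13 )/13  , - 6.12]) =[-6.12, sqrt(13) /13 ] 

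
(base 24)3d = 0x55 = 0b1010101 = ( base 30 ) 2P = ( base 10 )85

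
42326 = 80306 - 37980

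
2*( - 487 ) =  - 974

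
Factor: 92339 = 13^1*7103^1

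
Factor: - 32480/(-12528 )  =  2^1*3^ ( - 3 ) * 5^1*7^1 = 70/27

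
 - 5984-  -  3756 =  - 2228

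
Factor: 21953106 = 2^1*3^8*7^1*239^1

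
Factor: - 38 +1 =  - 37^1 = - 37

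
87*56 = 4872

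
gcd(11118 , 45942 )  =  6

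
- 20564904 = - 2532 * 8122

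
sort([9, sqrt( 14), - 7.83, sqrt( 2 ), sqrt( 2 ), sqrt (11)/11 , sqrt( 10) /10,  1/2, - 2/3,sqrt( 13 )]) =[ - 7.83, - 2/3, sqrt(11)/11,sqrt(10)/10, 1/2,sqrt(2), sqrt( 2), sqrt( 13),sqrt(14), 9] 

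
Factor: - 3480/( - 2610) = 2^2 * 3^( - 1 ) = 4/3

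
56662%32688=23974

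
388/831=388/831=0.47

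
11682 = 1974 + 9708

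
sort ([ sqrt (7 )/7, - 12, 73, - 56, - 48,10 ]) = [ - 56, - 48,  -  12, sqrt (7 )/7, 10, 73] 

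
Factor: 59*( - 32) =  - 2^5*59^1 = - 1888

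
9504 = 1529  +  7975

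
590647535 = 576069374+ 14578161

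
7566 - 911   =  6655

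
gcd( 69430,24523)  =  1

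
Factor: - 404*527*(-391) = 83247028 = 2^2*17^2*23^1*31^1*101^1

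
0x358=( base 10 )856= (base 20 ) 22g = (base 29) 10f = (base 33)pv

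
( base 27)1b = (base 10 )38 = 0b100110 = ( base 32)16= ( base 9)42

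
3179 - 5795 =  - 2616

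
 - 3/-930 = 1/310 = 0.00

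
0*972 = 0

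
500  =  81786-81286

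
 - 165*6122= - 1010130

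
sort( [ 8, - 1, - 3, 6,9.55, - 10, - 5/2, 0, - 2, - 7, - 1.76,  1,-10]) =[-10,-10, - 7,-3, - 5/2, - 2, -1.76, - 1,0,  1, 6 , 8 , 9.55] 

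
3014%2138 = 876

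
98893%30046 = 8755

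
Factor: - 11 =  - 11^1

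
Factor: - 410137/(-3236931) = 3^ ( - 2)*7^1 * 13^1*457^( - 1)*787^( - 1)*4507^1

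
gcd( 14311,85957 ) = 1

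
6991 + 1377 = 8368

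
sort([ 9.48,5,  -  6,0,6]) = [ -6 , 0,  5,6,9.48]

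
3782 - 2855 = 927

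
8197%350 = 147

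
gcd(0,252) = 252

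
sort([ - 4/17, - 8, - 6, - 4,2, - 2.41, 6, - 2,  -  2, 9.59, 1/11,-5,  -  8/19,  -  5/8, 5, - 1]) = [-8,-6, -5, - 4, - 2.41, - 2, - 2,-1,-5/8, - 8/19, - 4/17, 1/11, 2,5, 6, 9.59]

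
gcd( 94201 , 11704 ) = 1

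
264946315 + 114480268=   379426583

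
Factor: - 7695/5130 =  -3/2= - 2^( - 1) * 3^1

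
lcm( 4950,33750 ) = 371250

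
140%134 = 6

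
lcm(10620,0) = 0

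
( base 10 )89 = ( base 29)32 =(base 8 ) 131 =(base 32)2p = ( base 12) 75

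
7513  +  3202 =10715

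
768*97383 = 74790144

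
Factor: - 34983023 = - 23^1*103^1*14767^1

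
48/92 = 12/23 = 0.52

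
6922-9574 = -2652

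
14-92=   -  78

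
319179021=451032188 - 131853167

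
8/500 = 2/125 = 0.02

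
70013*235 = 16453055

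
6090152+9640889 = 15731041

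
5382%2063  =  1256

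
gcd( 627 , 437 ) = 19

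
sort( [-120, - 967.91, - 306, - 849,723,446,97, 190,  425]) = [ - 967.91 ,  -  849, - 306, - 120,97,190,425,  446,723]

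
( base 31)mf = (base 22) 19F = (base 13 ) 418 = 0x2B9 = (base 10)697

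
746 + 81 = 827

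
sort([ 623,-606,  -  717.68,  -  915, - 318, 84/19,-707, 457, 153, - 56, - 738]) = [ - 915, - 738,-717.68, - 707, - 606,  -  318, - 56, 84/19, 153,  457,623]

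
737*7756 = 5716172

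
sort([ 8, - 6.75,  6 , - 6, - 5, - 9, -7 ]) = [ - 9 ,-7, - 6.75, - 6,- 5,6, 8 ]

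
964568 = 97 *9944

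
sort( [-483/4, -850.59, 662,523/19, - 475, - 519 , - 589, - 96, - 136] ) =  [-850.59,-589, - 519 , - 475, - 136, -483/4,  -  96, 523/19,662 ] 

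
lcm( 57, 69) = 1311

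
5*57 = 285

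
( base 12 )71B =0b10000000111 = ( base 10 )1031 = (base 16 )407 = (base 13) 614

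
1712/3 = 570 + 2/3 = 570.67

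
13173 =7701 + 5472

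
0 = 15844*0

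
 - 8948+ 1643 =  - 7305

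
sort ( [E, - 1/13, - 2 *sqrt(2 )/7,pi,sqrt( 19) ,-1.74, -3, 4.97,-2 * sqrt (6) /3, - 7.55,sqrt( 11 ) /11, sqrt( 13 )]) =[ - 7.55, - 3, - 1.74,-2*sqrt(6)/3, - 2*sqrt ( 2)/7,  -  1/13, sqrt ( 11 ) /11,E, pi,sqrt ( 13 ),sqrt(19 ),4.97]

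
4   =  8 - 4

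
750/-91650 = - 1  +  606/611 = - 0.01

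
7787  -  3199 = 4588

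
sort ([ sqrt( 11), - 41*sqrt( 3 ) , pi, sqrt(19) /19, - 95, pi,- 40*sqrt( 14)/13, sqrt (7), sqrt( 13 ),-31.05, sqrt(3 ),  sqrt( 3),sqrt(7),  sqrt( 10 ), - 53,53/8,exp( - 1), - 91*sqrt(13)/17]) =[ - 95, - 41*sqrt(3),  -  53,-31.05, - 91*sqrt( 13)/17,  -  40*sqrt(14) /13 , sqrt( 19)/19,  exp( - 1 ),sqrt(3), sqrt( 3), sqrt( 7 ),  sqrt (7),pi, pi, sqrt(10),sqrt( 11 ), sqrt(13), 53/8]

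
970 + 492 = 1462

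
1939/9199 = 1939/9199=0.21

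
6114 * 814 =4976796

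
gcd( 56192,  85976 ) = 8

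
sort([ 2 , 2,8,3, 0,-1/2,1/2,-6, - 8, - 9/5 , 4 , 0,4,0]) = [-8 , - 6, - 9/5, - 1/2, 0,  0,0 , 1/2 , 2, 2, 3, 4,4,8]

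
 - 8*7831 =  - 62648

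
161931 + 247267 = 409198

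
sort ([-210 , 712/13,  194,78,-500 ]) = [-500, - 210, 712/13, 78,194]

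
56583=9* 6287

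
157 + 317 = 474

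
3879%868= 407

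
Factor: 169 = 13^2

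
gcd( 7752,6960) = 24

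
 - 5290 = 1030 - 6320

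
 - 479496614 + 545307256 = 65810642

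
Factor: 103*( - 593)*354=-21621966 = - 2^1*3^1*59^1*103^1 * 593^1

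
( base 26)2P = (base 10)77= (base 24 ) 35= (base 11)70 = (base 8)115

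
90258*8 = 722064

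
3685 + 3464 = 7149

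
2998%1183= 632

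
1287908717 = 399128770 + 888779947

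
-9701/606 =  - 9701/606 = -16.01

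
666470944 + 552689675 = 1219160619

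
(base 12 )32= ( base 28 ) 1a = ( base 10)38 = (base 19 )20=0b100110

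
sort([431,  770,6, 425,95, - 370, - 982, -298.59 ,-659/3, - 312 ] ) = [ - 982, - 370,-312, - 298.59,-659/3,  6,95, 425 , 431,770] 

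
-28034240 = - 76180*368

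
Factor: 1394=2^1*17^1*41^1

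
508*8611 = 4374388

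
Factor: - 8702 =-2^1* 19^1 * 229^1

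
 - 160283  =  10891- 171174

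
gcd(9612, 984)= 12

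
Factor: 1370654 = 2^1 * 293^1*2339^1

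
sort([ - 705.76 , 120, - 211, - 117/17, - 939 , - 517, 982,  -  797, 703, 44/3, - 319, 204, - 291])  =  [ - 939, - 797, - 705.76, - 517, - 319, - 291, - 211, - 117/17, 44/3, 120,  204,703, 982 ]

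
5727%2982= 2745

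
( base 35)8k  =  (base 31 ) 9l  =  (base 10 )300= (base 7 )606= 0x12C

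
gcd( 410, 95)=5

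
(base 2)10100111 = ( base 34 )4V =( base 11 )142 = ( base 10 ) 167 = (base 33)52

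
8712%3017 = 2678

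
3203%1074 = 1055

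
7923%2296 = 1035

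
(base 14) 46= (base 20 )32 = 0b111110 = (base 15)42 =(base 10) 62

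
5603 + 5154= 10757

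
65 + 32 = 97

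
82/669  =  82/669 = 0.12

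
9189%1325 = 1239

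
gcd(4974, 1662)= 6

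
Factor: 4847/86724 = 2^ ( - 2 ) * 3^( - 3 )*11^(-1)*37^1*73^( -1 )*131^1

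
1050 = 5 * 210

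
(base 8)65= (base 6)125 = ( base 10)53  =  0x35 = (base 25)23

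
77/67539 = 77/67539= 0.00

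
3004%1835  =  1169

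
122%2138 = 122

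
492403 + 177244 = 669647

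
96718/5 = 96718/5 =19343.60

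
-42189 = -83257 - - 41068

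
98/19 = 98/19 = 5.16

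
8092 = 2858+5234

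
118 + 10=128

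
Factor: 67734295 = 5^1*2281^1*5939^1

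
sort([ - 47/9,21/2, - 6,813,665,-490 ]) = [ - 490,-6, - 47/9 , 21/2, 665, 813]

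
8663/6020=1 + 2643/6020 = 1.44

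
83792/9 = 9310+2/9 = 9310.22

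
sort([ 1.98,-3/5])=[ - 3/5, 1.98]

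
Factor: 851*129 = 3^1*23^1*37^1 * 43^1 = 109779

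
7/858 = 7/858 = 0.01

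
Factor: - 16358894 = - 2^1*8179447^1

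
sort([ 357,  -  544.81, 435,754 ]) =[ - 544.81, 357,435,754] 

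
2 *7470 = 14940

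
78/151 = 78/151 = 0.52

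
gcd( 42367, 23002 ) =1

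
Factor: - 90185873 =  -103^1*875591^1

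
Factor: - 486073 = -7^1 *69439^1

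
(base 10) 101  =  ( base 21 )4H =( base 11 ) 92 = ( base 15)6b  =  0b1100101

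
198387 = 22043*9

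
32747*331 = 10839257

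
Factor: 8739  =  3^2*971^1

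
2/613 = 2/613= 0.00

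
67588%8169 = 2236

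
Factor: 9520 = 2^4 * 5^1*7^1*17^1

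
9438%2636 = 1530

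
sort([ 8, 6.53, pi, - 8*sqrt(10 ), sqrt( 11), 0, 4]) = [ - 8*sqrt( 10), 0, pi, sqrt(11), 4, 6.53,8 ]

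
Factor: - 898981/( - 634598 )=2^ ( - 1)*41^( - 1)*71^( - 1 )*109^(-1)*898981^1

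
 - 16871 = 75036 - 91907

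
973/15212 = 973/15212 = 0.06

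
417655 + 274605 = 692260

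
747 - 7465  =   - 6718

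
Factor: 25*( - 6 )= - 2^1 * 3^1*5^2  =  -150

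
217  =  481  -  264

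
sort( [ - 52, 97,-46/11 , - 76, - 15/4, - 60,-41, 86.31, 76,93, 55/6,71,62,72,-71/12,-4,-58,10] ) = [ - 76, - 60,  -  58, - 52, - 41,-71/12, - 46/11,- 4,- 15/4, 55/6,  10, 62, 71, 72, 76, 86.31,93,97 ]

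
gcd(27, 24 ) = 3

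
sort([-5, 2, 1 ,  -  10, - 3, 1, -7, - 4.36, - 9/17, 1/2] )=[ - 10 ,-7,- 5,- 4.36, -3 ,-9/17, 1/2, 1, 1,2]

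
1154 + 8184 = 9338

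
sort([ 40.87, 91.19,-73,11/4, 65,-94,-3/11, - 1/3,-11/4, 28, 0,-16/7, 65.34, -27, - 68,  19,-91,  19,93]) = [ - 94,  -  91,-73, - 68, - 27,  -  11/4, - 16/7, - 1/3,  -  3/11, 0, 11/4,  19, 19, 28 , 40.87,65 , 65.34, 91.19,  93] 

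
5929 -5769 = 160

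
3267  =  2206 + 1061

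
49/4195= 49/4195 = 0.01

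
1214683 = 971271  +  243412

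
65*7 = 455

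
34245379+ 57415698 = 91661077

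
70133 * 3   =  210399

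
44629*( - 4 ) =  - 178516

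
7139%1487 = 1191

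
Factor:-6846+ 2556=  - 4290=-  2^1*3^1 * 5^1 *11^1 * 13^1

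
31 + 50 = 81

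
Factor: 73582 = 2^1*36791^1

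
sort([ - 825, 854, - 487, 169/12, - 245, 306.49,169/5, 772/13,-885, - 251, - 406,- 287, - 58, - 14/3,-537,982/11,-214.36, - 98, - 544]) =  [- 885,-825,  -  544, - 537,  -  487, - 406, - 287, - 251, -245 , - 214.36,-98, - 58, - 14/3, 169/12,169/5, 772/13, 982/11,306.49,854 ]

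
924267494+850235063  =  1774502557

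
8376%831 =66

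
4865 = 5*973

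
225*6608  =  1486800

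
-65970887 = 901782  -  66872669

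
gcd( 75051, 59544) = 9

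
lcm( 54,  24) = 216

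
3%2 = 1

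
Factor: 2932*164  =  480848  =  2^4*41^1*733^1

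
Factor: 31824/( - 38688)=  - 2^( - 1)*3^1*17^1*31^(-1 )= - 51/62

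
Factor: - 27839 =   -  7^1*  41^1*97^1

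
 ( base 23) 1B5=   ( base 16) 313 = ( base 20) 1J7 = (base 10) 787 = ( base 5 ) 11122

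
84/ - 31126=-1+15521/15563 =-0.00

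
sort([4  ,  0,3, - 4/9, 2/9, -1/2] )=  [ - 1/2,-4/9, 0,2/9,3, 4 ]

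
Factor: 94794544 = 2^4* 13^1*167^1*2729^1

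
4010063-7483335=  -  3473272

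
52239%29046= 23193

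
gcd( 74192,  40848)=16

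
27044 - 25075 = 1969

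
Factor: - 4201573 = -43^1*97711^1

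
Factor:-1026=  - 2^1*3^3 * 19^1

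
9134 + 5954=15088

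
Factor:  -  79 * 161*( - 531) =3^2*7^1*23^1 * 59^1*79^1 = 6753789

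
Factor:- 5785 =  - 5^1*13^1*89^1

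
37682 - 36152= 1530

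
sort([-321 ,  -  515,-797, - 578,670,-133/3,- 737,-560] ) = [ - 797,-737,-578,-560,  -  515,-321,-133/3, 670]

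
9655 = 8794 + 861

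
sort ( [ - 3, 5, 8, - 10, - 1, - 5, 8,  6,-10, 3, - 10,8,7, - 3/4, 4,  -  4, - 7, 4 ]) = [ - 10, - 10, - 10, - 7, - 5, - 4, - 3, - 1,-3/4,3, 4, 4 , 5, 6, 7, 8, 8, 8 ] 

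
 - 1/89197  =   - 1/89197 = - 0.00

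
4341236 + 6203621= 10544857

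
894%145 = 24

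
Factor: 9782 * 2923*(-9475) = - 270916647350 = - 2^1* 5^2 * 37^1*67^1*73^1*79^1*379^1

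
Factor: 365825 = 5^2*14633^1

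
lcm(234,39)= 234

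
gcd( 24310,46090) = 110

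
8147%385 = 62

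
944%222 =56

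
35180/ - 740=-1759/37 = -  47.54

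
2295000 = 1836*1250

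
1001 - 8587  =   - 7586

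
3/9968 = 3/9968=0.00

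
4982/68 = 2491/34 = 73.26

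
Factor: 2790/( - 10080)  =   -31/112=-2^( - 4)*7^(  -  1)*31^1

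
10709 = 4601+6108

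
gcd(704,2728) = 88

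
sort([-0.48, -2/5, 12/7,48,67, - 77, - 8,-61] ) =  [ - 77,-61 , - 8,-0.48,-2/5,12/7, 48, 67]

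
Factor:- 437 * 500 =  - 218500 = -  2^2*5^3*19^1 * 23^1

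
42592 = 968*44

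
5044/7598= 2522/3799 = 0.66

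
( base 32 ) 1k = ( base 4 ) 310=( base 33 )1j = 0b110100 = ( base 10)52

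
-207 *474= -98118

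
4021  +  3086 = 7107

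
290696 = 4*72674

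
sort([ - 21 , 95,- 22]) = [ - 22, - 21,95]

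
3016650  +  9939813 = 12956463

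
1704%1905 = 1704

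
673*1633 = 1099009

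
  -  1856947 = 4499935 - 6356882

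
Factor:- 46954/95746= - 7^( - 2)*17^1*977^( - 1 ) * 1381^1=- 23477/47873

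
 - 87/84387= -29/28129 = - 0.00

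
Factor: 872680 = 2^3*5^1*21817^1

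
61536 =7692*8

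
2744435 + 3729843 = 6474278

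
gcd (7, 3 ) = 1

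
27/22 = 1 + 5/22  =  1.23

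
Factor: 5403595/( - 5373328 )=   -2^(-4 )*5^1*41^1*43^1 * 613^1* 335833^( - 1 )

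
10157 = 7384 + 2773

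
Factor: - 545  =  -5^1*  109^1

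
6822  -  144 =6678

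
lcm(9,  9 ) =9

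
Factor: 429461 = 29^1*59^1*251^1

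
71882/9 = 7986 + 8/9= 7986.89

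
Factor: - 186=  - 2^1*3^1*31^1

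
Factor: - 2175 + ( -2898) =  - 5073 = - 3^1 * 19^1 * 89^1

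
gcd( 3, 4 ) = 1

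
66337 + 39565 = 105902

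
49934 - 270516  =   - 220582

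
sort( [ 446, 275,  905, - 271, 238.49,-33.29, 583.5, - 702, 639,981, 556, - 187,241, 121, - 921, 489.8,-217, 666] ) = [ - 921, - 702,  -  271, - 217, - 187 , - 33.29, 121, 238.49,241, 275, 446, 489.8,  556 , 583.5, 639,666, 905,981 ]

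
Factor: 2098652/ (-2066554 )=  - 1049326/1033277 = - 2^1* 7^(-1)*17^ ( - 1 )*19^ ( - 1 )*307^1*457^ (-1 )*1709^1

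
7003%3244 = 515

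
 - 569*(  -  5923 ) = 3370187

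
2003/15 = 2003/15=133.53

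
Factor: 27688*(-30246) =-2^4*3^1*71^2 * 3461^1 = -837451248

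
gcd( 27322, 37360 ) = 2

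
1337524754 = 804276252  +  533248502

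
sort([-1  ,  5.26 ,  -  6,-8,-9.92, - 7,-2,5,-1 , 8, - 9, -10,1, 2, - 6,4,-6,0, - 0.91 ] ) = [ - 10,-9.92, -9,  -  8,-7,  -  6,-6, - 6, - 2, - 1,-1,-0.91,0,1,2,  4,5 , 5.26, 8]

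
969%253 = 210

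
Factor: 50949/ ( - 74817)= - 111/163=- 3^1*37^1*163^(-1)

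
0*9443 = 0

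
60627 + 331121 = 391748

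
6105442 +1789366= 7894808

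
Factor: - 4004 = -2^2*  7^1*11^1*13^1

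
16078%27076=16078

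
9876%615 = 36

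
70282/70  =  35141/35 = 1004.03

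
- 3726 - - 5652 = 1926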